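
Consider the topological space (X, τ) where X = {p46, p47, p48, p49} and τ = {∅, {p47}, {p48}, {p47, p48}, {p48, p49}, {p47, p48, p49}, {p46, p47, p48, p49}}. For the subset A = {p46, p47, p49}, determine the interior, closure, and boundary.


int(A) = {p47}, cl(A) = {p46, p47, p49}, ∂A = {p46, p49}.

Closed sets in (X, τ) are complements of opens:
  closed(X, τ) = {∅, {p46}, {p46, p47}, {p46, p49}, {p46, p47, p49}, {p46, p48, p49}, {p46, p47, p48, p49}}.
int(A) = ⋃ {U ∈ τ : U ⊆ A}. Opens contained in A: ∅, {p47}.
Taking the union of these: int(A) = {p47}.
cl(A) = ⋂ {C closed : A ⊆ C}. Closed sets containing A: {p46, p47, p49}, {p46, p47, p48, p49}.
Intersecting these: cl(A) = {p46, p47, p49}.
∂A = cl(A) ∖ int(A) = {p46, p47, p49} ∖ {p47} = {p46, p49}.


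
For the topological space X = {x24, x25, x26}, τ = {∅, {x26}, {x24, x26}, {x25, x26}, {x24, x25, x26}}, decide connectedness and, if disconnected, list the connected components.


(X, τ) is connected.

Find clopen sets (U ∈ τ with X ∖ U ∈ τ):
  U = ∅, X ∖ U = {x24, x25, x26} — both open, so U is clopen.
  U = {x24, x25, x26}, X ∖ U = ∅ — both open, so U is clopen.
Only trivial clopens (∅ and X) exist, so (X, τ) is connected.
Compute connected components by grouping points that agree on all clopens:
  component: {x24, x25, x26}


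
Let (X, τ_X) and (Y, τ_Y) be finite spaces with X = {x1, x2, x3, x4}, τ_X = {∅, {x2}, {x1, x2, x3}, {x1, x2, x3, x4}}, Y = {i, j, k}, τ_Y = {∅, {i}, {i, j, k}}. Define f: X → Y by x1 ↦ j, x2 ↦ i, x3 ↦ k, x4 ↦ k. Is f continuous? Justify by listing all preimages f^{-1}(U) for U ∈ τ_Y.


f IS continuous.

Compute f^{-1}(U) for each U ∈ τ_Y:
  U = ∅: f^{-1}(U) = ∅ ∈ τ_X ✓.
  U = {i}: f^{-1}(U) = {x2} ∈ τ_X ✓.
  U = {i, j, k}: f^{-1}(U) = {x1, x2, x3, x4} ∈ τ_X ✓.
Every preimage lies in τ_X, so f IS continuous.


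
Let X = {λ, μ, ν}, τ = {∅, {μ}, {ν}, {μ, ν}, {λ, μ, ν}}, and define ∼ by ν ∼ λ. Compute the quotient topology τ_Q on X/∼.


X/∼ = {[λ=ν], [μ]}; |τ_Q| = 3.

Equivalence classes: [λ=ν], [μ].
Quotient map π: X → X/∼ sends λ ↦ [λ=ν], μ ↦ [μ], ν ↦ [λ=ν].
For each subset V ⊆ X/∼, compute π^{-1}(V) ⊆ X and check whether π^{-1}(V) ∈ τ. V is open in τ_Q iff π^{-1}(V) ∈ τ.
  V = {}: π^{-1}(V) = ∅ ∈ τ ✓.
  V = {[λ=ν]}: π^{-1}(V) = {λ, ν} ∉ τ ✗.
  V = {[μ]}: π^{-1}(V) = {μ} ∈ τ ✓.
  V = {[λ=ν], [μ]}: π^{-1}(V) = {λ, μ, ν} ∈ τ ✓.
Open sets in the quotient: τ_Q = {{}, {[μ]}, {[λ=ν], [μ]}} (3 elements).


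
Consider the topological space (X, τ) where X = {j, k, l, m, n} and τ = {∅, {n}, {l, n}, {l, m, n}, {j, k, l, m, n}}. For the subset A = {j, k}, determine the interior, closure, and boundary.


int(A) = ∅, cl(A) = {j, k}, ∂A = {j, k}.

Closed sets in (X, τ) are complements of opens:
  closed(X, τ) = {∅, {j, k}, {j, k, m}, {j, k, l, m}, {j, k, l, m, n}}.
int(A) = ⋃ {U ∈ τ : U ⊆ A}. Opens contained in A: ∅.
Taking the union of these: int(A) = ∅.
cl(A) = ⋂ {C closed : A ⊆ C}. Closed sets containing A: {j, k}, {j, k, m}, {j, k, l, m}, {j, k, l, m, n}.
Intersecting these: cl(A) = {j, k}.
∂A = cl(A) ∖ int(A) = {j, k} ∖ ∅ = {j, k}.


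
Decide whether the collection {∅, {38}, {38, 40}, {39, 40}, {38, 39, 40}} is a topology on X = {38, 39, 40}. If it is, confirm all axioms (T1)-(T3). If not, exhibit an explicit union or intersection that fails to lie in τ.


τ is NOT a topology on X.

Axiom (T1): ∅ ∈ τ? Yes; X ∈ τ? Yes.
Axiom (T2/T3): check pairwise unions and intersections of members of τ.
Counterexample for (T3): {38, 40} ∩ {39, 40} = {40} ∉ τ. Therefore τ is NOT a topology.


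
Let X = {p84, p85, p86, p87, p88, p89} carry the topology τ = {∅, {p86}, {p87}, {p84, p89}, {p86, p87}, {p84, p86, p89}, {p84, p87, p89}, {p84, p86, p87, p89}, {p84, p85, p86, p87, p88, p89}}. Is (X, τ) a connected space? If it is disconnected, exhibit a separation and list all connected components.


(X, τ) is connected.

Find clopen sets (U ∈ τ with X ∖ U ∈ τ):
  U = ∅, X ∖ U = {p84, p85, p86, p87, p88, p89} — both open, so U is clopen.
  U = {p84, p85, p86, p87, p88, p89}, X ∖ U = ∅ — both open, so U is clopen.
Only trivial clopens (∅ and X) exist, so (X, τ) is connected.
Compute connected components by grouping points that agree on all clopens:
  component: {p84, p85, p86, p87, p88, p89}


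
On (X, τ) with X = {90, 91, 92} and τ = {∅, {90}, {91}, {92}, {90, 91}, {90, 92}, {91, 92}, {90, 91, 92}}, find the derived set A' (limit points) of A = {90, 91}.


A' = ∅

For each x ∈ X, list the open sets U ∈ τ with x ∈ U, then check whether U ∩ (A ∖ {x}) ≠ ∅ for every such U.
  x = 90: open {90} ∋ x has {90} ∩ (A ∖ {90}) = ∅, so x is NOT a limit point.
  x = 91: open {91} ∋ x has {91} ∩ (A ∖ {91}) = ∅, so x is NOT a limit point.
  x = 92: open {92} ∋ x has {92} ∩ (A ∖ {92}) = ∅, so x is NOT a limit point.
Collecting: A' = ∅.


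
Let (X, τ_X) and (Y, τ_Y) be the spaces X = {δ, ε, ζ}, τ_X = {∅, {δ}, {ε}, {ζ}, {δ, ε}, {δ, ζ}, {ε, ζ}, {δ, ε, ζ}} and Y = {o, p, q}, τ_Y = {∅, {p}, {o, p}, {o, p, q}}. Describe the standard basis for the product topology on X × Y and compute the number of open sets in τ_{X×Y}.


Basis B = {∅ × ∅, {δ} × {p}, {ε} × {p}, {ζ} × {p}, {δ} × {o, p}, {δ, ε} × {p}, {δ, ζ} × {p}, {ε} × {o, p}, {ε, ζ} × {p}, {ζ} × {o, p}, {δ} × {o, p, q}, {δ, ε, ζ} × {p}, {ε} × {o, p, q}, {ζ} × {o, p, q}, {δ, ε} × {o, p}, {δ, ζ} × {o, p}, {ε, ζ} × {o, p}, {δ, ε} × {o, p, q}, {δ, ζ} × {o, p, q}, {δ, ε, ζ} × {o, p}, {ε, ζ} × {o, p, q}, {δ, ε, ζ} × {o, p, q}}; |τ_{X×Y}| = 64.

Enumerate products U × V with U ∈ τ_X, V ∈ τ_Y (deduplicated):
  ∅ × ∅ = {} (∅)
  {δ} × {p} = {(δ,p)}
  {ε} × {p} = {(ε,p)}
  {ζ} × {p} = {(ζ,p)}
  {δ} × {o, p} = {(δ,o), (δ,p)}
  {δ, ε} × {p} = {(δ,p), (ε,p)}
  {δ, ζ} × {p} = {(δ,p), (ζ,p)}
  {ε} × {o, p} = {(ε,o), (ε,p)}
  {ε, ζ} × {p} = {(ε,p), (ζ,p)}
  {ζ} × {o, p} = {(ζ,o), (ζ,p)}
  {δ} × {o, p, q} = {(δ,o), (δ,p), (δ,q)}
  {δ, ε, ζ} × {p} = {(δ,p), (ε,p), (ζ,p)}
  {ε} × {o, p, q} = {(ε,o), (ε,p), (ε,q)}
  {ζ} × {o, p, q} = {(ζ,o), (ζ,p), (ζ,q)}
  {δ, ε} × {o, p} = {(δ,o), (δ,p), (ε,o), (ε,p)}
  {δ, ζ} × {o, p} = {(δ,o), (δ,p), (ζ,o), (ζ,p)}
  {ε, ζ} × {o, p} = {(ε,o), (ε,p), (ζ,o), (ζ,p)}
  {δ, ε} × {o, p, q} = {(δ,o), (δ,p), (δ,q), (ε,o), (ε,p), (ε,q)}
  {δ, ζ} × {o, p, q} = {(δ,o), (δ,p), (δ,q), (ζ,o), (ζ,p), (ζ,q)}
  {δ, ε, ζ} × {o, p} = {(δ,o), (δ,p), (ε,o), (ε,p), (ζ,o), (ζ,p)}
  {ε, ζ} × {o, p, q} = {(ε,o), (ε,p), (ε,q), (ζ,o), (ζ,p), (ζ,q)}
  {δ, ε, ζ} × {o, p, q} = {(δ,o), (δ,p), (δ,q), (ε,o), (ε,p), (ε,q), (ζ,o), (ζ,p), (ζ,q)}
These 22 distinct sets form the basis B.
Close under arbitrary unions to get τ_{X×Y}; counting gives |τ_{X×Y}| = 64.


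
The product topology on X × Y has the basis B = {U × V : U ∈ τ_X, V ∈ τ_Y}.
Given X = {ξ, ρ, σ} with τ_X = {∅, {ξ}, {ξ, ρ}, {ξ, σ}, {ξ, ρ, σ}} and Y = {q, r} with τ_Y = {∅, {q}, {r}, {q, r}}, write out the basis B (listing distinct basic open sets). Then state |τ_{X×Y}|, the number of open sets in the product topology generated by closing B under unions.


Basis B = {∅ × ∅, {ξ} × {q}, {ξ} × {r}, {ξ} × {q, r}, {ξ, ρ} × {q}, {ξ, σ} × {q}, {ξ, ρ} × {r}, {ξ, σ} × {r}, {ξ, ρ, σ} × {q}, {ξ, ρ, σ} × {r}, {ξ, ρ} × {q, r}, {ξ, σ} × {q, r}, {ξ, ρ, σ} × {q, r}}; |τ_{X×Y}| = 25.

Enumerate products U × V with U ∈ τ_X, V ∈ τ_Y (deduplicated):
  ∅ × ∅ = {} (∅)
  {ξ} × {q} = {(ξ,q)}
  {ξ} × {r} = {(ξ,r)}
  {ξ} × {q, r} = {(ξ,q), (ξ,r)}
  {ξ, ρ} × {q} = {(ξ,q), (ρ,q)}
  {ξ, σ} × {q} = {(ξ,q), (σ,q)}
  {ξ, ρ} × {r} = {(ξ,r), (ρ,r)}
  {ξ, σ} × {r} = {(ξ,r), (σ,r)}
  {ξ, ρ, σ} × {q} = {(ξ,q), (ρ,q), (σ,q)}
  {ξ, ρ, σ} × {r} = {(ξ,r), (ρ,r), (σ,r)}
  {ξ, ρ} × {q, r} = {(ξ,q), (ξ,r), (ρ,q), (ρ,r)}
  {ξ, σ} × {q, r} = {(ξ,q), (ξ,r), (σ,q), (σ,r)}
  {ξ, ρ, σ} × {q, r} = {(ξ,q), (ξ,r), (ρ,q), (ρ,r), (σ,q), (σ,r)}
These 13 distinct sets form the basis B.
Close under arbitrary unions to get τ_{X×Y}; counting gives |τ_{X×Y}| = 25.


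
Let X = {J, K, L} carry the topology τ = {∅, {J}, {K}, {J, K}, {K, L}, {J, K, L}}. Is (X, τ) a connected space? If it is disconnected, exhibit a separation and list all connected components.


(X, τ) is disconnected; components = [{J}, {K, L}].

Find clopen sets (U ∈ τ with X ∖ U ∈ τ):
  U = ∅, X ∖ U = {J, K, L} — both open, so U is clopen.
  U = {J}, X ∖ U = {K, L} — both open, so U is clopen.
  U = {K, L}, X ∖ U = {J} — both open, so U is clopen.
  U = {J, K, L}, X ∖ U = ∅ — both open, so U is clopen.
Nontrivial clopen(s) exist: e.g. {K, L}. So (X, τ) is disconnected.
Compute connected components by grouping points that agree on all clopens:
  component: {J}
  component: {K, L}


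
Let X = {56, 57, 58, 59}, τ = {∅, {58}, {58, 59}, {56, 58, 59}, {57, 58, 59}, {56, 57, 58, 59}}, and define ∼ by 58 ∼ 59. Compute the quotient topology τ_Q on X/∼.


X/∼ = {[56], [57], [58=59]}; |τ_Q| = 5.

Equivalence classes: [56], [57], [58=59].
Quotient map π: X → X/∼ sends 56 ↦ [56], 57 ↦ [57], 58 ↦ [58=59], 59 ↦ [58=59].
For each subset V ⊆ X/∼, compute π^{-1}(V) ⊆ X and check whether π^{-1}(V) ∈ τ. V is open in τ_Q iff π^{-1}(V) ∈ τ.
  V = {}: π^{-1}(V) = ∅ ∈ τ ✓.
  V = {[56]}: π^{-1}(V) = {56} ∉ τ ✗.
  V = {[57]}: π^{-1}(V) = {57} ∉ τ ✗.
  V = {[56], [57]}: π^{-1}(V) = {56, 57} ∉ τ ✗.
  V = {[58=59]}: π^{-1}(V) = {58, 59} ∈ τ ✓.
  V = {[56], [58=59]}: π^{-1}(V) = {56, 58, 59} ∈ τ ✓.
  V = {[57], [58=59]}: π^{-1}(V) = {57, 58, 59} ∈ τ ✓.
  V = {[56], [57], [58=59]}: π^{-1}(V) = {56, 57, 58, 59} ∈ τ ✓.
Open sets in the quotient: τ_Q = {{}, {[58=59]}, {[56], [58=59]}, {[57], [58=59]}, {[56], [57], [58=59]}} (5 elements).


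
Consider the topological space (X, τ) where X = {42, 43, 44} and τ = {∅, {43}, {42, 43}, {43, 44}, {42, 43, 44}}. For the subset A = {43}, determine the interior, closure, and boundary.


int(A) = {43}, cl(A) = {42, 43, 44}, ∂A = {42, 44}.

Closed sets in (X, τ) are complements of opens:
  closed(X, τ) = {∅, {42}, {44}, {42, 44}, {42, 43, 44}}.
int(A) = ⋃ {U ∈ τ : U ⊆ A}. Opens contained in A: ∅, {43}.
Taking the union of these: int(A) = {43}.
cl(A) = ⋂ {C closed : A ⊆ C}. Closed sets containing A: {42, 43, 44}.
Intersecting these: cl(A) = {42, 43, 44}.
∂A = cl(A) ∖ int(A) = {42, 43, 44} ∖ {43} = {42, 44}.


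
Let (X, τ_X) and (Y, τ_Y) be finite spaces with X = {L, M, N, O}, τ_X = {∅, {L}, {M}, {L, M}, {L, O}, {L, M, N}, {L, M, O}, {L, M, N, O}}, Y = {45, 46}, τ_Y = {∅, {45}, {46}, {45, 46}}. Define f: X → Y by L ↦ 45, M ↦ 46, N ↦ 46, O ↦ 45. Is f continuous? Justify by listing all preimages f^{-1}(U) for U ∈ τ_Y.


f is NOT continuous.

Compute f^{-1}(U) for each U ∈ τ_Y:
  U = ∅: f^{-1}(U) = ∅ ∈ τ_X ✓.
  U = {45}: f^{-1}(U) = {L, O} ∈ τ_X ✓.
  U = {46}: f^{-1}(U) = {M, N} ∉ τ_X ✗.
  U = {45, 46}: f^{-1}(U) = {L, M, N, O} ∈ τ_X ✓.
Found U = {46} with f^{-1}(U) = {M, N} not in τ_X. Therefore f is NOT continuous.


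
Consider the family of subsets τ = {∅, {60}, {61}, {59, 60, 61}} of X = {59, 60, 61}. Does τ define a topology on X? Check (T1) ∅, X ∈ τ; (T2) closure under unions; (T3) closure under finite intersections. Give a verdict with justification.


τ is NOT a topology on X.

Axiom (T1): ∅ ∈ τ? Yes; X ∈ τ? Yes.
Axiom (T2/T3): check pairwise unions and intersections of members of τ.
Counterexample for (T2): {60} ∪ {61} = {60, 61} ∉ τ. Therefore τ is NOT a topology.


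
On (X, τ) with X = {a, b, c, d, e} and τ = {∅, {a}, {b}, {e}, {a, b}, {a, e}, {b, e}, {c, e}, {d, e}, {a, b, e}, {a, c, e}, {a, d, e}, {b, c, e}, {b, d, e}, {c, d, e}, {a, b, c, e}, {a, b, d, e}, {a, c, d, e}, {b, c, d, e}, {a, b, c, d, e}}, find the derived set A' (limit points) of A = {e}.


A' = {c, d}

For each x ∈ X, list the open sets U ∈ τ with x ∈ U, then check whether U ∩ (A ∖ {x}) ≠ ∅ for every such U.
  x = a: open {a} ∋ x has {a} ∩ (A ∖ {a}) = ∅, so x is NOT a limit point.
  x = b: open {b} ∋ x has {b} ∩ (A ∖ {b}) = ∅, so x is NOT a limit point.
  x = c: opens ∋ x are {c, e}, {a, c, e}, {b, c, e}, {c, d, e}, {a, b, c, e}, {a, c, d, e}, {b, c, d, e}, {a, b, c, d, e}; each meets A ∖ {c}, so x IS a limit point.
  x = d: opens ∋ x are {d, e}, {a, d, e}, {b, d, e}, {c, d, e}, {a, b, d, e}, {a, c, d, e}, {b, c, d, e}, {a, b, c, d, e}; each meets A ∖ {d}, so x IS a limit point.
  x = e: open {e} ∋ x has {e} ∩ (A ∖ {e}) = ∅, so x is NOT a limit point.
Collecting: A' = {c, d}.


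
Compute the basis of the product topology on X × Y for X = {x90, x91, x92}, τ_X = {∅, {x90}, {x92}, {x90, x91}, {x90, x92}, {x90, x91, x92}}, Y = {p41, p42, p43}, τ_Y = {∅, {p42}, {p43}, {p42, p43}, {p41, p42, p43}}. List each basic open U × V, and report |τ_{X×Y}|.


Basis B = {∅ × ∅, {x90} × {p42}, {x90} × {p43}, {x92} × {p42}, {x92} × {p43}, {x90} × {p42, p43}, {x90, x91} × {p42}, {x90, x92} × {p42}, {x90, x91} × {p43}, {x90, x92} × {p43}, {x92} × {p42, p43}, {x90} × {p41, p42, p43}, {x90, x91, x92} × {p42}, {x90, x91, x92} × {p43}, {x92} × {p41, p42, p43}, {x90, x91} × {p42, p43}, {x90, x92} × {p42, p43}, {x90, x91} × {p41, p42, p43}, {x90, x92} × {p41, p42, p43}, {x90, x91, x92} × {p42, p43}, {x90, x91, x92} × {p41, p42, p43}}; |τ_{X×Y}| = 70.

Enumerate products U × V with U ∈ τ_X, V ∈ τ_Y (deduplicated):
  ∅ × ∅ = {} (∅)
  {x90} × {p42} = {(x90,p42)}
  {x90} × {p43} = {(x90,p43)}
  {x92} × {p42} = {(x92,p42)}
  {x92} × {p43} = {(x92,p43)}
  {x90} × {p42, p43} = {(x90,p42), (x90,p43)}
  {x90, x91} × {p42} = {(x90,p42), (x91,p42)}
  {x90, x92} × {p42} = {(x90,p42), (x92,p42)}
  {x90, x91} × {p43} = {(x90,p43), (x91,p43)}
  {x90, x92} × {p43} = {(x90,p43), (x92,p43)}
  {x92} × {p42, p43} = {(x92,p42), (x92,p43)}
  {x90} × {p41, p42, p43} = {(x90,p41), (x90,p42), (x90,p43)}
  {x90, x91, x92} × {p42} = {(x90,p42), (x91,p42), (x92,p42)}
  {x90, x91, x92} × {p43} = {(x90,p43), (x91,p43), (x92,p43)}
  {x92} × {p41, p42, p43} = {(x92,p41), (x92,p42), (x92,p43)}
  {x90, x91} × {p42, p43} = {(x90,p42), (x90,p43), (x91,p42), (x91,p43)}
  {x90, x92} × {p42, p43} = {(x90,p42), (x90,p43), (x92,p42), (x92,p43)}
  {x90, x91} × {p41, p42, p43} = {(x90,p41), (x90,p42), (x90,p43), (x91,p41), (x91,p42), (x91,p43)}
  {x90, x92} × {p41, p42, p43} = {(x90,p41), (x90,p42), (x90,p43), (x92,p41), (x92,p42), (x92,p43)}
  {x90, x91, x92} × {p42, p43} = {(x90,p42), (x90,p43), (x91,p42), (x91,p43), (x92,p42), (x92,p43)}
  {x90, x91, x92} × {p41, p42, p43} = {(x90,p41), (x90,p42), (x90,p43), (x91,p41), (x91,p42), (x91,p43), (x92,p41), (x92,p42), (x92,p43)}
These 21 distinct sets form the basis B.
Close under arbitrary unions to get τ_{X×Y}; counting gives |τ_{X×Y}| = 70.


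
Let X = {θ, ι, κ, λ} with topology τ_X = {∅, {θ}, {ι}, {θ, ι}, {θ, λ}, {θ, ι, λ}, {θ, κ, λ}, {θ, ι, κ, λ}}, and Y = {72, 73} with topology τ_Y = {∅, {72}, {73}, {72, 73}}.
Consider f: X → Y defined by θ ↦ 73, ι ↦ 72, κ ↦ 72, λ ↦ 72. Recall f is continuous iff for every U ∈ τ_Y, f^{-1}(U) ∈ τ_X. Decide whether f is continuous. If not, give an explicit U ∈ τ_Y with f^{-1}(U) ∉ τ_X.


f is NOT continuous.

Compute f^{-1}(U) for each U ∈ τ_Y:
  U = ∅: f^{-1}(U) = ∅ ∈ τ_X ✓.
  U = {72}: f^{-1}(U) = {ι, κ, λ} ∉ τ_X ✗.
  U = {73}: f^{-1}(U) = {θ} ∈ τ_X ✓.
  U = {72, 73}: f^{-1}(U) = {θ, ι, κ, λ} ∈ τ_X ✓.
Found U = {72} with f^{-1}(U) = {ι, κ, λ} not in τ_X. Therefore f is NOT continuous.


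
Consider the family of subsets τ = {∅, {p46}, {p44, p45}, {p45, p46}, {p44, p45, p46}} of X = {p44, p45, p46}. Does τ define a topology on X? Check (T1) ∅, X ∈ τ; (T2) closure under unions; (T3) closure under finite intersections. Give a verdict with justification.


τ is NOT a topology on X.

Axiom (T1): ∅ ∈ τ? Yes; X ∈ τ? Yes.
Axiom (T2/T3): check pairwise unions and intersections of members of τ.
Counterexample for (T3): {p44, p45} ∩ {p45, p46} = {p45} ∉ τ. Therefore τ is NOT a topology.


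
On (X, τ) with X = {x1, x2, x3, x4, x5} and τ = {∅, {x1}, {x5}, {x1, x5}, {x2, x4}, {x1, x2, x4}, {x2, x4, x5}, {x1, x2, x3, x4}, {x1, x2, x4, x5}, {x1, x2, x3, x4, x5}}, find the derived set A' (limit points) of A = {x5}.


A' = ∅

For each x ∈ X, list the open sets U ∈ τ with x ∈ U, then check whether U ∩ (A ∖ {x}) ≠ ∅ for every such U.
  x = x1: open {x1} ∋ x has {x1} ∩ (A ∖ {x1}) = ∅, so x is NOT a limit point.
  x = x2: open {x2, x4} ∋ x has {x2, x4} ∩ (A ∖ {x2}) = ∅, so x is NOT a limit point.
  x = x3: open {x1, x2, x3, x4} ∋ x has {x1, x2, x3, x4} ∩ (A ∖ {x3}) = ∅, so x is NOT a limit point.
  x = x4: open {x2, x4} ∋ x has {x2, x4} ∩ (A ∖ {x4}) = ∅, so x is NOT a limit point.
  x = x5: open {x5} ∋ x has {x5} ∩ (A ∖ {x5}) = ∅, so x is NOT a limit point.
Collecting: A' = ∅.


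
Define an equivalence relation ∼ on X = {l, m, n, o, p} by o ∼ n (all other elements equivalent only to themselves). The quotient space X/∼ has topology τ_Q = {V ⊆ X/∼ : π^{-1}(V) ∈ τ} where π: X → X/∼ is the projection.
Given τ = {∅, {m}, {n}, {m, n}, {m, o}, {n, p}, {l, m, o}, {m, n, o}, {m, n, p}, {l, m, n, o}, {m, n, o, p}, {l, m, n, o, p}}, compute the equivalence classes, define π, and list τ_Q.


X/∼ = {[l], [m], [n=o], [p]}; |τ_Q| = 6.

Equivalence classes: [l], [m], [n=o], [p].
Quotient map π: X → X/∼ sends l ↦ [l], m ↦ [m], n ↦ [n=o], o ↦ [n=o], p ↦ [p].
For each subset V ⊆ X/∼, compute π^{-1}(V) ⊆ X and check whether π^{-1}(V) ∈ τ. V is open in τ_Q iff π^{-1}(V) ∈ τ.
  V = {}: π^{-1}(V) = ∅ ∈ τ ✓.
  V = {[l]}: π^{-1}(V) = {l} ∉ τ ✗.
  V = {[m]}: π^{-1}(V) = {m} ∈ τ ✓.
  V = {[l], [m]}: π^{-1}(V) = {l, m} ∉ τ ✗.
  V = {[n=o]}: π^{-1}(V) = {n, o} ∉ τ ✗.
  V = {[l], [n=o]}: π^{-1}(V) = {l, n, o} ∉ τ ✗.
  V = {[m], [n=o]}: π^{-1}(V) = {m, n, o} ∈ τ ✓.
  V = {[l], [m], [n=o]}: π^{-1}(V) = {l, m, n, o} ∈ τ ✓.
  V = {[p]}: π^{-1}(V) = {p} ∉ τ ✗.
  V = {[l], [p]}: π^{-1}(V) = {l, p} ∉ τ ✗.
  V = {[m], [p]}: π^{-1}(V) = {m, p} ∉ τ ✗.
  V = {[l], [m], [p]}: π^{-1}(V) = {l, m, p} ∉ τ ✗.
  V = {[n=o], [p]}: π^{-1}(V) = {n, o, p} ∉ τ ✗.
  V = {[l], [n=o], [p]}: π^{-1}(V) = {l, n, o, p} ∉ τ ✗.
  V = {[m], [n=o], [p]}: π^{-1}(V) = {m, n, o, p} ∈ τ ✓.
  V = {[l], [m], [n=o], [p]}: π^{-1}(V) = {l, m, n, o, p} ∈ τ ✓.
Open sets in the quotient: τ_Q = {{}, {[m]}, {[m], [n=o]}, {[l], [m], [n=o]}, {[m], [n=o], [p]}, {[l], [m], [n=o], [p]}} (6 elements).


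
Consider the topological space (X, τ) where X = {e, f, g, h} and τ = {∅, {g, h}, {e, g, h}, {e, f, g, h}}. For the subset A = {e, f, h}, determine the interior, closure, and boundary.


int(A) = ∅, cl(A) = {e, f, g, h}, ∂A = {e, f, g, h}.

Closed sets in (X, τ) are complements of opens:
  closed(X, τ) = {∅, {f}, {e, f}, {e, f, g, h}}.
int(A) = ⋃ {U ∈ τ : U ⊆ A}. Opens contained in A: ∅.
Taking the union of these: int(A) = ∅.
cl(A) = ⋂ {C closed : A ⊆ C}. Closed sets containing A: {e, f, g, h}.
Intersecting these: cl(A) = {e, f, g, h}.
∂A = cl(A) ∖ int(A) = {e, f, g, h} ∖ ∅ = {e, f, g, h}.


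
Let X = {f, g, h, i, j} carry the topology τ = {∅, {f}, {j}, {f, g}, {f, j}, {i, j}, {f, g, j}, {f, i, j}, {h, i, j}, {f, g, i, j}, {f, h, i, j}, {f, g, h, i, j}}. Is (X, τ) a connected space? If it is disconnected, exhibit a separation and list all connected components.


(X, τ) is disconnected; components = [{f, g}, {h, i, j}].

Find clopen sets (U ∈ τ with X ∖ U ∈ τ):
  U = ∅, X ∖ U = {f, g, h, i, j} — both open, so U is clopen.
  U = {f, g}, X ∖ U = {h, i, j} — both open, so U is clopen.
  U = {h, i, j}, X ∖ U = {f, g} — both open, so U is clopen.
  U = {f, g, h, i, j}, X ∖ U = ∅ — both open, so U is clopen.
Nontrivial clopen(s) exist: e.g. {h, i, j}. So (X, τ) is disconnected.
Compute connected components by grouping points that agree on all clopens:
  component: {f, g}
  component: {h, i, j}


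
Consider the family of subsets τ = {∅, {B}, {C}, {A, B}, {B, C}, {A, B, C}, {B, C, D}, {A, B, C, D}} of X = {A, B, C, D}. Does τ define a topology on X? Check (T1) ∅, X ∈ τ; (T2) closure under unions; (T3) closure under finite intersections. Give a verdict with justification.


τ IS a topology on X.

Axiom (T1): ∅ ∈ τ? Yes; X ∈ τ? Yes.
Axiom (T2/T3): check pairwise unions and intersections of members of τ.
All pairwise intersections and unions checked — each lies in τ. Therefore τ satisfies (T1), (T2), (T3): it IS a topology on X.


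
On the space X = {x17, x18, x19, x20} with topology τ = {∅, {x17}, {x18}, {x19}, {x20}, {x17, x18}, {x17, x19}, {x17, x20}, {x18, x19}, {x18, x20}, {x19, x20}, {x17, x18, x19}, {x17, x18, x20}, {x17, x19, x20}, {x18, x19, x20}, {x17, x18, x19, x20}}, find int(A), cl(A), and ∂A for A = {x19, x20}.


int(A) = {x19, x20}, cl(A) = {x19, x20}, ∂A = ∅.

Closed sets in (X, τ) are complements of opens:
  closed(X, τ) = {∅, {x17}, {x18}, {x19}, {x20}, {x17, x18}, {x17, x19}, {x17, x20}, {x18, x19}, {x18, x20}, {x19, x20}, {x17, x18, x19}, {x17, x18, x20}, {x17, x19, x20}, {x18, x19, x20}, {x17, x18, x19, x20}}.
int(A) = ⋃ {U ∈ τ : U ⊆ A}. Opens contained in A: ∅, {x19}, {x20}, {x19, x20}.
Taking the union of these: int(A) = {x19, x20}.
cl(A) = ⋂ {C closed : A ⊆ C}. Closed sets containing A: {x19, x20}, {x17, x19, x20}, {x18, x19, x20}, {x17, x18, x19, x20}.
Intersecting these: cl(A) = {x19, x20}.
∂A = cl(A) ∖ int(A) = {x19, x20} ∖ {x19, x20} = ∅.


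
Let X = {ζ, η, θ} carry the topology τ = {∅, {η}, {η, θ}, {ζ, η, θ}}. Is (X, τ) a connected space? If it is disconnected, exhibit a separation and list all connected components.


(X, τ) is connected.

Find clopen sets (U ∈ τ with X ∖ U ∈ τ):
  U = ∅, X ∖ U = {ζ, η, θ} — both open, so U is clopen.
  U = {ζ, η, θ}, X ∖ U = ∅ — both open, so U is clopen.
Only trivial clopens (∅ and X) exist, so (X, τ) is connected.
Compute connected components by grouping points that agree on all clopens:
  component: {ζ, η, θ}


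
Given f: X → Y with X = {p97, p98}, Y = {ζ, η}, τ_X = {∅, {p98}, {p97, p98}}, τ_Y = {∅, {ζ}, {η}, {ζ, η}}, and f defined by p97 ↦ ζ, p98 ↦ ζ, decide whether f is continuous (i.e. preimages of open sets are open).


f IS continuous.

Compute f^{-1}(U) for each U ∈ τ_Y:
  U = ∅: f^{-1}(U) = ∅ ∈ τ_X ✓.
  U = {ζ}: f^{-1}(U) = {p97, p98} ∈ τ_X ✓.
  U = {η}: f^{-1}(U) = ∅ ∈ τ_X ✓.
  U = {ζ, η}: f^{-1}(U) = {p97, p98} ∈ τ_X ✓.
Every preimage lies in τ_X, so f IS continuous.


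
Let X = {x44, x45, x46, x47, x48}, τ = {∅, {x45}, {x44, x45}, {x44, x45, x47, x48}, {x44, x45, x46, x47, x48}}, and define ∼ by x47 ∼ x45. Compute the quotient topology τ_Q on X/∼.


X/∼ = {[x44], [x45=x47], [x46], [x48]}; |τ_Q| = 3.

Equivalence classes: [x44], [x45=x47], [x46], [x48].
Quotient map π: X → X/∼ sends x44 ↦ [x44], x45 ↦ [x45=x47], x46 ↦ [x46], x47 ↦ [x45=x47], x48 ↦ [x48].
For each subset V ⊆ X/∼, compute π^{-1}(V) ⊆ X and check whether π^{-1}(V) ∈ τ. V is open in τ_Q iff π^{-1}(V) ∈ τ.
  V = {}: π^{-1}(V) = ∅ ∈ τ ✓.
  V = {[x44]}: π^{-1}(V) = {x44} ∉ τ ✗.
  V = {[x45=x47]}: π^{-1}(V) = {x45, x47} ∉ τ ✗.
  V = {[x44], [x45=x47]}: π^{-1}(V) = {x44, x45, x47} ∉ τ ✗.
  V = {[x46]}: π^{-1}(V) = {x46} ∉ τ ✗.
  V = {[x44], [x46]}: π^{-1}(V) = {x44, x46} ∉ τ ✗.
  V = {[x45=x47], [x46]}: π^{-1}(V) = {x45, x46, x47} ∉ τ ✗.
  V = {[x44], [x45=x47], [x46]}: π^{-1}(V) = {x44, x45, x46, x47} ∉ τ ✗.
  V = {[x48]}: π^{-1}(V) = {x48} ∉ τ ✗.
  V = {[x44], [x48]}: π^{-1}(V) = {x44, x48} ∉ τ ✗.
  V = {[x45=x47], [x48]}: π^{-1}(V) = {x45, x47, x48} ∉ τ ✗.
  V = {[x44], [x45=x47], [x48]}: π^{-1}(V) = {x44, x45, x47, x48} ∈ τ ✓.
  V = {[x46], [x48]}: π^{-1}(V) = {x46, x48} ∉ τ ✗.
  V = {[x44], [x46], [x48]}: π^{-1}(V) = {x44, x46, x48} ∉ τ ✗.
  V = {[x45=x47], [x46], [x48]}: π^{-1}(V) = {x45, x46, x47, x48} ∉ τ ✗.
  V = {[x44], [x45=x47], [x46], [x48]}: π^{-1}(V) = {x44, x45, x46, x47, x48} ∈ τ ✓.
Open sets in the quotient: τ_Q = {{}, {[x44], [x45=x47], [x48]}, {[x44], [x45=x47], [x46], [x48]}} (3 elements).


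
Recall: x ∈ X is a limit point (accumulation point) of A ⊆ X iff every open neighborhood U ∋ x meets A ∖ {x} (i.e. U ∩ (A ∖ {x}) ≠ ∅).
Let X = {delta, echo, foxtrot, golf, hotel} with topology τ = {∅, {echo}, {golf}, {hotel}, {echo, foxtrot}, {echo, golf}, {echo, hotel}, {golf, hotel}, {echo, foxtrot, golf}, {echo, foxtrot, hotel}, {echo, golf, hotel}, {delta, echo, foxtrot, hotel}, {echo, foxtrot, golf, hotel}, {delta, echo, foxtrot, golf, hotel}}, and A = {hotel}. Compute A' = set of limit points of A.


A' = {delta}

For each x ∈ X, list the open sets U ∈ τ with x ∈ U, then check whether U ∩ (A ∖ {x}) ≠ ∅ for every such U.
  x = delta: opens ∋ x are {delta, echo, foxtrot, hotel}, {delta, echo, foxtrot, golf, hotel}; each meets A ∖ {delta}, so x IS a limit point.
  x = echo: open {echo} ∋ x has {echo} ∩ (A ∖ {echo}) = ∅, so x is NOT a limit point.
  x = foxtrot: open {echo, foxtrot} ∋ x has {echo, foxtrot} ∩ (A ∖ {foxtrot}) = ∅, so x is NOT a limit point.
  x = golf: open {golf} ∋ x has {golf} ∩ (A ∖ {golf}) = ∅, so x is NOT a limit point.
  x = hotel: open {hotel} ∋ x has {hotel} ∩ (A ∖ {hotel}) = ∅, so x is NOT a limit point.
Collecting: A' = {delta}.


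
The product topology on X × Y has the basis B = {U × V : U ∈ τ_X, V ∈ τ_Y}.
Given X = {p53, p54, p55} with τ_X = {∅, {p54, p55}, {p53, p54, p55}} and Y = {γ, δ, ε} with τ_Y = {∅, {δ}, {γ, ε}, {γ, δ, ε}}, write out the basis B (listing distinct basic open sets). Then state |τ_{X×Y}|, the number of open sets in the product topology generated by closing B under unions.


Basis B = {∅ × ∅, {p54, p55} × {δ}, {p53, p54, p55} × {δ}, {p54, p55} × {γ, ε}, {p53, p54, p55} × {γ, ε}, {p54, p55} × {γ, δ, ε}, {p53, p54, p55} × {γ, δ, ε}}; |τ_{X×Y}| = 9.

Enumerate products U × V with U ∈ τ_X, V ∈ τ_Y (deduplicated):
  ∅ × ∅ = {} (∅)
  {p54, p55} × {δ} = {(p54,δ), (p55,δ)}
  {p53, p54, p55} × {δ} = {(p53,δ), (p54,δ), (p55,δ)}
  {p54, p55} × {γ, ε} = {(p54,γ), (p54,ε), (p55,γ), (p55,ε)}
  {p53, p54, p55} × {γ, ε} = {(p53,γ), (p53,ε), (p54,γ), (p54,ε), (p55,γ), (p55,ε)}
  {p54, p55} × {γ, δ, ε} = {(p54,γ), (p54,δ), (p54,ε), (p55,γ), (p55,δ), (p55,ε)}
  {p53, p54, p55} × {γ, δ, ε} = {(p53,γ), (p53,δ), (p53,ε), (p54,γ), (p54,δ), (p54,ε), (p55,γ), (p55,δ), (p55,ε)}
These 7 distinct sets form the basis B.
Close under arbitrary unions to get τ_{X×Y}; counting gives |τ_{X×Y}| = 9.


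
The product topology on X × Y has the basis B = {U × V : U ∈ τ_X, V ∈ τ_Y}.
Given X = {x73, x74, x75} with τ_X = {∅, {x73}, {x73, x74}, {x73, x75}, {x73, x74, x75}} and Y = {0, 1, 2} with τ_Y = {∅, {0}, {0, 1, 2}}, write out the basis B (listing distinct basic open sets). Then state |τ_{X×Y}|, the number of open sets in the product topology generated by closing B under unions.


Basis B = {∅ × ∅, {x73} × {0}, {x73, x74} × {0}, {x73, x75} × {0}, {x73} × {0, 1, 2}, {x73, x74, x75} × {0}, {x73, x74} × {0, 1, 2}, {x73, x75} × {0, 1, 2}, {x73, x74, x75} × {0, 1, 2}}; |τ_{X×Y}| = 14.

Enumerate products U × V with U ∈ τ_X, V ∈ τ_Y (deduplicated):
  ∅ × ∅ = {} (∅)
  {x73} × {0} = {(x73,0)}
  {x73, x74} × {0} = {(x73,0), (x74,0)}
  {x73, x75} × {0} = {(x73,0), (x75,0)}
  {x73} × {0, 1, 2} = {(x73,0), (x73,1), (x73,2)}
  {x73, x74, x75} × {0} = {(x73,0), (x74,0), (x75,0)}
  {x73, x74} × {0, 1, 2} = {(x73,0), (x73,1), (x73,2), (x74,0), (x74,1), (x74,2)}
  {x73, x75} × {0, 1, 2} = {(x73,0), (x73,1), (x73,2), (x75,0), (x75,1), (x75,2)}
  {x73, x74, x75} × {0, 1, 2} = {(x73,0), (x73,1), (x73,2), (x74,0), (x74,1), (x74,2), (x75,0), (x75,1), (x75,2)}
These 9 distinct sets form the basis B.
Close under arbitrary unions to get τ_{X×Y}; counting gives |τ_{X×Y}| = 14.


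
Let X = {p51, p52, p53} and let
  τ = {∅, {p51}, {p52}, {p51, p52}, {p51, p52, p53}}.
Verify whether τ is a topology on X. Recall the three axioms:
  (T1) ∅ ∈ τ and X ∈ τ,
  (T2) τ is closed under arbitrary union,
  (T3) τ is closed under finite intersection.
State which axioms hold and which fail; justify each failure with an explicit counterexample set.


τ IS a topology on X.

Axiom (T1): ∅ ∈ τ? Yes; X ∈ τ? Yes.
Axiom (T2/T3): check pairwise unions and intersections of members of τ.
All pairwise intersections and unions checked — each lies in τ. Therefore τ satisfies (T1), (T2), (T3): it IS a topology on X.


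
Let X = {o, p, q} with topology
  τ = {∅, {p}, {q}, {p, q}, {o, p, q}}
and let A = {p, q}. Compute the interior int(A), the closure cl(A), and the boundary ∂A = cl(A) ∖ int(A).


int(A) = {p, q}, cl(A) = {o, p, q}, ∂A = {o}.

Closed sets in (X, τ) are complements of opens:
  closed(X, τ) = {∅, {o}, {o, p}, {o, q}, {o, p, q}}.
int(A) = ⋃ {U ∈ τ : U ⊆ A}. Opens contained in A: ∅, {p}, {q}, {p, q}.
Taking the union of these: int(A) = {p, q}.
cl(A) = ⋂ {C closed : A ⊆ C}. Closed sets containing A: {o, p, q}.
Intersecting these: cl(A) = {o, p, q}.
∂A = cl(A) ∖ int(A) = {o, p, q} ∖ {p, q} = {o}.


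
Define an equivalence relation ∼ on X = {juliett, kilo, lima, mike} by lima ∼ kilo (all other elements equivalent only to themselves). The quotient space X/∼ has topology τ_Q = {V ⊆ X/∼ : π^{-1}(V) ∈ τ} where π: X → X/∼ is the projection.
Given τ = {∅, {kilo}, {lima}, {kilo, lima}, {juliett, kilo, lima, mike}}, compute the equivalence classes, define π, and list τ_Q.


X/∼ = {[juliett], [kilo=lima], [mike]}; |τ_Q| = 3.

Equivalence classes: [juliett], [kilo=lima], [mike].
Quotient map π: X → X/∼ sends juliett ↦ [juliett], kilo ↦ [kilo=lima], lima ↦ [kilo=lima], mike ↦ [mike].
For each subset V ⊆ X/∼, compute π^{-1}(V) ⊆ X and check whether π^{-1}(V) ∈ τ. V is open in τ_Q iff π^{-1}(V) ∈ τ.
  V = {}: π^{-1}(V) = ∅ ∈ τ ✓.
  V = {[juliett]}: π^{-1}(V) = {juliett} ∉ τ ✗.
  V = {[kilo=lima]}: π^{-1}(V) = {kilo, lima} ∈ τ ✓.
  V = {[juliett], [kilo=lima]}: π^{-1}(V) = {juliett, kilo, lima} ∉ τ ✗.
  V = {[mike]}: π^{-1}(V) = {mike} ∉ τ ✗.
  V = {[juliett], [mike]}: π^{-1}(V) = {juliett, mike} ∉ τ ✗.
  V = {[kilo=lima], [mike]}: π^{-1}(V) = {kilo, lima, mike} ∉ τ ✗.
  V = {[juliett], [kilo=lima], [mike]}: π^{-1}(V) = {juliett, kilo, lima, mike} ∈ τ ✓.
Open sets in the quotient: τ_Q = {{}, {[kilo=lima]}, {[juliett], [kilo=lima], [mike]}} (3 elements).


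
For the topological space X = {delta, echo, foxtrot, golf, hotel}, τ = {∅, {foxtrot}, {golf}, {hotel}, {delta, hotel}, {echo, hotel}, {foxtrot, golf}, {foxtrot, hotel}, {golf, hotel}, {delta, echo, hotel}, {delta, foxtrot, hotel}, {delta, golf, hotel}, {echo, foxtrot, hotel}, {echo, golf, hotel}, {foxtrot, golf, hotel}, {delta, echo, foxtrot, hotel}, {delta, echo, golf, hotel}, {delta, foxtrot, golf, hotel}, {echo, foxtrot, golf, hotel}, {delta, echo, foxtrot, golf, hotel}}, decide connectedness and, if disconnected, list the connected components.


(X, τ) is disconnected; components = [{foxtrot}, {golf}, {delta, echo, hotel}].

Find clopen sets (U ∈ τ with X ∖ U ∈ τ):
  U = ∅, X ∖ U = {delta, echo, foxtrot, golf, hotel} — both open, so U is clopen.
  U = {foxtrot}, X ∖ U = {delta, echo, golf, hotel} — both open, so U is clopen.
  U = {golf}, X ∖ U = {delta, echo, foxtrot, hotel} — both open, so U is clopen.
  U = {foxtrot, golf}, X ∖ U = {delta, echo, hotel} — both open, so U is clopen.
  U = {delta, echo, hotel}, X ∖ U = {foxtrot, golf} — both open, so U is clopen.
  U = {delta, echo, foxtrot, hotel}, X ∖ U = {golf} — both open, so U is clopen.
  U = {delta, echo, golf, hotel}, X ∖ U = {foxtrot} — both open, so U is clopen.
  U = {delta, echo, foxtrot, golf, hotel}, X ∖ U = ∅ — both open, so U is clopen.
Nontrivial clopen(s) exist: e.g. {golf}. So (X, τ) is disconnected.
Compute connected components by grouping points that agree on all clopens:
  component: {foxtrot}
  component: {golf}
  component: {delta, echo, hotel}


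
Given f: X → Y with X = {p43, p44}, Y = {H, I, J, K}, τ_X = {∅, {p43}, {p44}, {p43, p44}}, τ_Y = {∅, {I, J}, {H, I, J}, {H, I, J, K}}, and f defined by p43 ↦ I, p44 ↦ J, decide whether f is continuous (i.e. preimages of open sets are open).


f IS continuous.

Compute f^{-1}(U) for each U ∈ τ_Y:
  U = ∅: f^{-1}(U) = ∅ ∈ τ_X ✓.
  U = {I, J}: f^{-1}(U) = {p43, p44} ∈ τ_X ✓.
  U = {H, I, J}: f^{-1}(U) = {p43, p44} ∈ τ_X ✓.
  U = {H, I, J, K}: f^{-1}(U) = {p43, p44} ∈ τ_X ✓.
Every preimage lies in τ_X, so f IS continuous.


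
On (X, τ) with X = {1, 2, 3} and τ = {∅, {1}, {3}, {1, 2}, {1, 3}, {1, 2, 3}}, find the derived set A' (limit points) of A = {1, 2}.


A' = {2}

For each x ∈ X, list the open sets U ∈ τ with x ∈ U, then check whether U ∩ (A ∖ {x}) ≠ ∅ for every such U.
  x = 1: open {1} ∋ x has {1} ∩ (A ∖ {1}) = ∅, so x is NOT a limit point.
  x = 2: opens ∋ x are {1, 2}, {1, 2, 3}; each meets A ∖ {2}, so x IS a limit point.
  x = 3: open {3} ∋ x has {3} ∩ (A ∖ {3}) = ∅, so x is NOT a limit point.
Collecting: A' = {2}.


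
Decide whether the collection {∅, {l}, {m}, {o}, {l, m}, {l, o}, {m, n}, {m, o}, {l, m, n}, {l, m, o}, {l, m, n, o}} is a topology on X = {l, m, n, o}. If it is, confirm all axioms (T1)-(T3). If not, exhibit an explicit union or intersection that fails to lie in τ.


τ is NOT a topology on X.

Axiom (T1): ∅ ∈ τ? Yes; X ∈ τ? Yes.
Axiom (T2/T3): check pairwise unions and intersections of members of τ.
Counterexample for (T2): {o} ∪ {m, n} = {m, n, o} ∉ τ. Therefore τ is NOT a topology.


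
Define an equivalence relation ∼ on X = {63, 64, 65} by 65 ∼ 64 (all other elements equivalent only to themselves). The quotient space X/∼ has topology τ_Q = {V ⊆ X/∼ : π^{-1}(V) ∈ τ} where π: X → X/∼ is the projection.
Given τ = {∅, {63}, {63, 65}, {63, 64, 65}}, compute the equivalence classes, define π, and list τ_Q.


X/∼ = {[63], [64=65]}; |τ_Q| = 3.

Equivalence classes: [63], [64=65].
Quotient map π: X → X/∼ sends 63 ↦ [63], 64 ↦ [64=65], 65 ↦ [64=65].
For each subset V ⊆ X/∼, compute π^{-1}(V) ⊆ X and check whether π^{-1}(V) ∈ τ. V is open in τ_Q iff π^{-1}(V) ∈ τ.
  V = {}: π^{-1}(V) = ∅ ∈ τ ✓.
  V = {[63]}: π^{-1}(V) = {63} ∈ τ ✓.
  V = {[64=65]}: π^{-1}(V) = {64, 65} ∉ τ ✗.
  V = {[63], [64=65]}: π^{-1}(V) = {63, 64, 65} ∈ τ ✓.
Open sets in the quotient: τ_Q = {{}, {[63]}, {[63], [64=65]}} (3 elements).


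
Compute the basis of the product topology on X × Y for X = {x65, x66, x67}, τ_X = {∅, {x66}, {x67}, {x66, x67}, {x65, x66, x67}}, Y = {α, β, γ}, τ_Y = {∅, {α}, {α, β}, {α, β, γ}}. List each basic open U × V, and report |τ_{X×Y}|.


Basis B = {∅ × ∅, {x66} × {α}, {x67} × {α}, {x66} × {α, β}, {x66, x67} × {α}, {x67} × {α, β}, {x65, x66, x67} × {α}, {x66} × {α, β, γ}, {x67} × {α, β, γ}, {x66, x67} × {α, β}, {x65, x66, x67} × {α, β}, {x66, x67} × {α, β, γ}, {x65, x66, x67} × {α, β, γ}}; |τ_{X×Y}| = 30.

Enumerate products U × V with U ∈ τ_X, V ∈ τ_Y (deduplicated):
  ∅ × ∅ = {} (∅)
  {x66} × {α} = {(x66,α)}
  {x67} × {α} = {(x67,α)}
  {x66} × {α, β} = {(x66,α), (x66,β)}
  {x66, x67} × {α} = {(x66,α), (x67,α)}
  {x67} × {α, β} = {(x67,α), (x67,β)}
  {x65, x66, x67} × {α} = {(x65,α), (x66,α), (x67,α)}
  {x66} × {α, β, γ} = {(x66,α), (x66,β), (x66,γ)}
  {x67} × {α, β, γ} = {(x67,α), (x67,β), (x67,γ)}
  {x66, x67} × {α, β} = {(x66,α), (x66,β), (x67,α), (x67,β)}
  {x65, x66, x67} × {α, β} = {(x65,α), (x65,β), (x66,α), (x66,β), (x67,α), (x67,β)}
  {x66, x67} × {α, β, γ} = {(x66,α), (x66,β), (x66,γ), (x67,α), (x67,β), (x67,γ)}
  {x65, x66, x67} × {α, β, γ} = {(x65,α), (x65,β), (x65,γ), (x66,α), (x66,β), (x66,γ), (x67,α), (x67,β), (x67,γ)}
These 13 distinct sets form the basis B.
Close under arbitrary unions to get τ_{X×Y}; counting gives |τ_{X×Y}| = 30.


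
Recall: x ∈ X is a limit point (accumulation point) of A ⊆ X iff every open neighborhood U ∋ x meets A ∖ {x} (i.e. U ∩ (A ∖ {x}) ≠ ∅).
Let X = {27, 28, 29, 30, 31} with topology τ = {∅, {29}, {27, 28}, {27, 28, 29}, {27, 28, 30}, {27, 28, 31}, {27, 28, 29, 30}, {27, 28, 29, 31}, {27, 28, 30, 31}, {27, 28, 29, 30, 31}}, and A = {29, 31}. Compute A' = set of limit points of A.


A' = ∅

For each x ∈ X, list the open sets U ∈ τ with x ∈ U, then check whether U ∩ (A ∖ {x}) ≠ ∅ for every such U.
  x = 27: open {27, 28} ∋ x has {27, 28} ∩ (A ∖ {27}) = ∅, so x is NOT a limit point.
  x = 28: open {27, 28} ∋ x has {27, 28} ∩ (A ∖ {28}) = ∅, so x is NOT a limit point.
  x = 29: open {29} ∋ x has {29} ∩ (A ∖ {29}) = ∅, so x is NOT a limit point.
  x = 30: open {27, 28, 30} ∋ x has {27, 28, 30} ∩ (A ∖ {30}) = ∅, so x is NOT a limit point.
  x = 31: open {27, 28, 31} ∋ x has {27, 28, 31} ∩ (A ∖ {31}) = ∅, so x is NOT a limit point.
Collecting: A' = ∅.


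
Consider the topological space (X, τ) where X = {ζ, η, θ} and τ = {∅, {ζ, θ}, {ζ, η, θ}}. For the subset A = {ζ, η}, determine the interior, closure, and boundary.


int(A) = ∅, cl(A) = {ζ, η, θ}, ∂A = {ζ, η, θ}.

Closed sets in (X, τ) are complements of opens:
  closed(X, τ) = {∅, {η}, {ζ, η, θ}}.
int(A) = ⋃ {U ∈ τ : U ⊆ A}. Opens contained in A: ∅.
Taking the union of these: int(A) = ∅.
cl(A) = ⋂ {C closed : A ⊆ C}. Closed sets containing A: {ζ, η, θ}.
Intersecting these: cl(A) = {ζ, η, θ}.
∂A = cl(A) ∖ int(A) = {ζ, η, θ} ∖ ∅ = {ζ, η, θ}.


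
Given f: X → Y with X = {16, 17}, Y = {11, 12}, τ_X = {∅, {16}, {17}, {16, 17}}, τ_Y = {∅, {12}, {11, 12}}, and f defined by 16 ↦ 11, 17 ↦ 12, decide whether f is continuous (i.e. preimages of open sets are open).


f IS continuous.

Compute f^{-1}(U) for each U ∈ τ_Y:
  U = ∅: f^{-1}(U) = ∅ ∈ τ_X ✓.
  U = {12}: f^{-1}(U) = {17} ∈ τ_X ✓.
  U = {11, 12}: f^{-1}(U) = {16, 17} ∈ τ_X ✓.
Every preimage lies in τ_X, so f IS continuous.


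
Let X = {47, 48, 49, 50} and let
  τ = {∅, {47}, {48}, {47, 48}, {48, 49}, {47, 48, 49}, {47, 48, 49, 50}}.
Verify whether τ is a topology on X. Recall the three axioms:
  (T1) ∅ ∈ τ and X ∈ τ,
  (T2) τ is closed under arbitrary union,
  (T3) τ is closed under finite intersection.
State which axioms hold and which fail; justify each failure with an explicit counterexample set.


τ IS a topology on X.

Axiom (T1): ∅ ∈ τ? Yes; X ∈ τ? Yes.
Axiom (T2/T3): check pairwise unions and intersections of members of τ.
All pairwise intersections and unions checked — each lies in τ. Therefore τ satisfies (T1), (T2), (T3): it IS a topology on X.


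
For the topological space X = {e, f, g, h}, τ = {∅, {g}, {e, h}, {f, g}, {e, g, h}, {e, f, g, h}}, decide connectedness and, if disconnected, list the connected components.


(X, τ) is disconnected; components = [{e, h}, {f, g}].

Find clopen sets (U ∈ τ with X ∖ U ∈ τ):
  U = ∅, X ∖ U = {e, f, g, h} — both open, so U is clopen.
  U = {e, h}, X ∖ U = {f, g} — both open, so U is clopen.
  U = {f, g}, X ∖ U = {e, h} — both open, so U is clopen.
  U = {e, f, g, h}, X ∖ U = ∅ — both open, so U is clopen.
Nontrivial clopen(s) exist: e.g. {f, g}. So (X, τ) is disconnected.
Compute connected components by grouping points that agree on all clopens:
  component: {e, h}
  component: {f, g}
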